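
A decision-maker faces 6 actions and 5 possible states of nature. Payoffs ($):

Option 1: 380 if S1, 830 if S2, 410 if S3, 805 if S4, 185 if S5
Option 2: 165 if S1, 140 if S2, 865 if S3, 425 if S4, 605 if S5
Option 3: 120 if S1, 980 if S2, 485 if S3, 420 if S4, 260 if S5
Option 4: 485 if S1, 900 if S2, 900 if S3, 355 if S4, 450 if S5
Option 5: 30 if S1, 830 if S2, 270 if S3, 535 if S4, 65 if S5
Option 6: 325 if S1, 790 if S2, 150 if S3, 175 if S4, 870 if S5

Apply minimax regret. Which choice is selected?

Column bests: S1=485, S2=980, S3=900, S4=805, S5=870.
Option 1 regrets: 105, 150, 490, 0, 685 → max 685
Option 2 regrets: 320, 840, 35, 380, 265 → max 840
Option 3 regrets: 365, 0, 415, 385, 610 → max 610
Option 4 regrets: 0, 80, 0, 450, 420 → max 450
Option 5 regrets: 455, 150, 630, 270, 805 → max 805
Option 6 regrets: 160, 190, 750, 630, 0 → max 750
Smallest max regret = 450 → Option 4.

Option 4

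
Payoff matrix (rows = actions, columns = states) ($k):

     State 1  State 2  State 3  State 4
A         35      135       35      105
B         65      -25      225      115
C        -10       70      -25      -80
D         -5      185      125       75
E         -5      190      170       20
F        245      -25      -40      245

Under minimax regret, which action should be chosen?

A

Column bests: State 1=245, State 2=190, State 3=225, State 4=245.
A regrets: 210, 55, 190, 140 → max 210
B regrets: 180, 215, 0, 130 → max 215
C regrets: 255, 120, 250, 325 → max 325
D regrets: 250, 5, 100, 170 → max 250
E regrets: 250, 0, 55, 225 → max 250
F regrets: 0, 215, 265, 0 → max 265
Smallest max regret = 210 → A.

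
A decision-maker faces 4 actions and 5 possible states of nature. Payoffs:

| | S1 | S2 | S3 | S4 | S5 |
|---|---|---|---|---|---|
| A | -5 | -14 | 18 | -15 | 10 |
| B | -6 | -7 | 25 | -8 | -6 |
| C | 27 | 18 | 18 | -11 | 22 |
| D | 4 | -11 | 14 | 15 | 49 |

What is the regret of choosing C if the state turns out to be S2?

Best payoff under S2 is 18.
Regret = 18 − 18 = 0.

0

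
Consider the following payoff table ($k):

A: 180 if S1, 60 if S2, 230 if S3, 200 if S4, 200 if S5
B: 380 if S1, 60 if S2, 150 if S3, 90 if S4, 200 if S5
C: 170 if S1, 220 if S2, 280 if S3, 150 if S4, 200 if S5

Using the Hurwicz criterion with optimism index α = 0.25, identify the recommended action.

C

A: 0.25·230 + 0.75·60 = 102.5
B: 0.25·380 + 0.75·60 = 140
C: 0.25·280 + 0.75·150 = 182.5
Highest Hurwicz score = 182.5 → C.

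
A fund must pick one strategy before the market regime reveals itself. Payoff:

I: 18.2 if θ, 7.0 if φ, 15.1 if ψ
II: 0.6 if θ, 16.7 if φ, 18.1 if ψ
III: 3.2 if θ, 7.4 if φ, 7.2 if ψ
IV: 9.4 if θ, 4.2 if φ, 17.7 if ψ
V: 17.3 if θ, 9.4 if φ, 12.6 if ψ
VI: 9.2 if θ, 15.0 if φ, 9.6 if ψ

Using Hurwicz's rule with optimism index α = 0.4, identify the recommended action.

V

I: 0.4·18.2 + 0.6·7.0 = 11.48
II: 0.4·18.1 + 0.6·0.6 = 7.6
III: 0.4·7.4 + 0.6·3.2 = 4.88
IV: 0.4·17.7 + 0.6·4.2 = 9.6
V: 0.4·17.3 + 0.6·9.4 = 12.56
VI: 0.4·15.0 + 0.6·9.2 = 11.52
Highest Hurwicz score = 12.56 → V.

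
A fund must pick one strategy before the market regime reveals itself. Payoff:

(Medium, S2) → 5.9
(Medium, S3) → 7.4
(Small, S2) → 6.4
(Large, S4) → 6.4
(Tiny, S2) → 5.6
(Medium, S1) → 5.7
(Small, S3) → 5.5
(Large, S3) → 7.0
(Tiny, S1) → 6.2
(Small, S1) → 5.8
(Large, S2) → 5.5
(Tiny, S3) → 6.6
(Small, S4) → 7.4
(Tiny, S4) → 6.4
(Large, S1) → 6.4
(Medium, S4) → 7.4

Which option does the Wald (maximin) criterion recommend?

Medium

Row minima: Tiny=5.6, Small=5.5, Medium=5.7, Large=5.5
Best worst-case = 5.7 → Medium.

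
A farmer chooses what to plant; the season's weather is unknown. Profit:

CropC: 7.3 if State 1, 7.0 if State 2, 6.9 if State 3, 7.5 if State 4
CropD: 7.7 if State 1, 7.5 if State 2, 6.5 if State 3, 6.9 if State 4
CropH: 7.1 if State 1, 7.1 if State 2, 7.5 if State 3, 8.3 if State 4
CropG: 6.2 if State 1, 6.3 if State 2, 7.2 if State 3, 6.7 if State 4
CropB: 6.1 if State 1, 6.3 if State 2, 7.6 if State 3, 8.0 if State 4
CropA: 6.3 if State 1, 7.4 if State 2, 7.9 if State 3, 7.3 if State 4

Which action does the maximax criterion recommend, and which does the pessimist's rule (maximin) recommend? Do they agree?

Row maxima: CropC=7.5, CropD=7.7, CropH=8.3, CropG=7.2, CropB=8.0, CropA=7.9
Best best-case = 8.3 → CropH.
Row minima: CropC=6.9, CropD=6.5, CropH=7.1, CropG=6.2, CropB=6.1, CropA=6.3
Best worst-case = 7.1 → CropH.

maximax → CropH; maximin → CropH (agree)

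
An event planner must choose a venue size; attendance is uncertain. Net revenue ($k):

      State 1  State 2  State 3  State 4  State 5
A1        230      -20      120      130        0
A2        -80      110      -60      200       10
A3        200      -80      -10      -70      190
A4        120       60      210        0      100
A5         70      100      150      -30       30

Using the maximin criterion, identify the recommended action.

A4

Row minima: A1=-20, A2=-80, A3=-80, A4=0, A5=-30
Best worst-case = 0 → A4.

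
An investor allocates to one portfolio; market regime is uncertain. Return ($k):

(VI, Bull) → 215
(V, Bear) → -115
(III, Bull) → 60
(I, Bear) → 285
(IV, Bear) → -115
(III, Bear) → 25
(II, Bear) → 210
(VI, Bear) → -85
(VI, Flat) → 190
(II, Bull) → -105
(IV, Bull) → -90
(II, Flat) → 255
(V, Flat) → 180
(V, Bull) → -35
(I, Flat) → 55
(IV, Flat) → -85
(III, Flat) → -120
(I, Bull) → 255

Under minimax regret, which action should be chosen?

I

Column bests: Bear=285, Flat=255, Bull=255.
I regrets: 0, 200, 0 → max 200
II regrets: 75, 0, 360 → max 360
III regrets: 260, 375, 195 → max 375
IV regrets: 400, 340, 345 → max 400
V regrets: 400, 75, 290 → max 400
VI regrets: 370, 65, 40 → max 370
Smallest max regret = 200 → I.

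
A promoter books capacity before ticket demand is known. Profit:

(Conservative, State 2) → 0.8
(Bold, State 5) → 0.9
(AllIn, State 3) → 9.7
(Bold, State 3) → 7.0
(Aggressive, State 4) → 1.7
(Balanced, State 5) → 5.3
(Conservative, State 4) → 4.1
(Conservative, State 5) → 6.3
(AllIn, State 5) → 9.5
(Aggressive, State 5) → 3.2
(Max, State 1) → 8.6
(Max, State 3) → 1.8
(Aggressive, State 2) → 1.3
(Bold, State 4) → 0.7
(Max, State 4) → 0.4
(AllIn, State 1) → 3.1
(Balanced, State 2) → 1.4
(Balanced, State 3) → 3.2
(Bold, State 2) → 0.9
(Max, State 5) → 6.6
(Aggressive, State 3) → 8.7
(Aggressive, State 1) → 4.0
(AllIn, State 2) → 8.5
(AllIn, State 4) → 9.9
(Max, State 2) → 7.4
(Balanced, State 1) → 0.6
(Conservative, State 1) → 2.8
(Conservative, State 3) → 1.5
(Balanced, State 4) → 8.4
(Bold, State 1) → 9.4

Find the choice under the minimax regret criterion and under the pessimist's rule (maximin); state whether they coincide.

minimax regret → AllIn; maximin → AllIn (agree)

Column bests: State 1=9.4, State 2=8.5, State 3=9.7, State 4=9.9, State 5=9.5.
Conservative regrets: 6.6, 7.7, 8.2, 5.8, 3.2 → max 8.2
Balanced regrets: 8.8, 7.1, 6.5, 1.5, 4.2 → max 8.8
Aggressive regrets: 5.4, 7.2, 1.0, 8.2, 6.3 → max 8.2
Bold regrets: 0.0, 7.6, 2.7, 9.2, 8.6 → max 9.2
AllIn regrets: 6.3, 0.0, 0.0, 0.0, 0.0 → max 6.3
Max regrets: 0.8, 1.1, 7.9, 9.5, 2.9 → max 9.5
Smallest max regret = 6.3 → AllIn.
Row minima: Conservative=0.8, Balanced=0.6, Aggressive=1.3, Bold=0.7, AllIn=3.1, Max=0.4
Best worst-case = 3.1 → AllIn.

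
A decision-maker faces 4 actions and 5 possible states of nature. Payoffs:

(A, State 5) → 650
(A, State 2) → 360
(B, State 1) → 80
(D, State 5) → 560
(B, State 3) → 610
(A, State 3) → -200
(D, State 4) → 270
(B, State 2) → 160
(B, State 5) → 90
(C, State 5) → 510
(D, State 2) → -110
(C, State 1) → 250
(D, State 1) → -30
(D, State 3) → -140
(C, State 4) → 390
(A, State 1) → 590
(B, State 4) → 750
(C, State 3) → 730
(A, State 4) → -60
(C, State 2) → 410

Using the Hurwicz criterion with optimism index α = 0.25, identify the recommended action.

C

A: 0.25·650 + 0.75·(-200) = 12.5
B: 0.25·750 + 0.75·80 = 247.5
C: 0.25·730 + 0.75·250 = 370
D: 0.25·560 + 0.75·(-140) = 35
Highest Hurwicz score = 370 → C.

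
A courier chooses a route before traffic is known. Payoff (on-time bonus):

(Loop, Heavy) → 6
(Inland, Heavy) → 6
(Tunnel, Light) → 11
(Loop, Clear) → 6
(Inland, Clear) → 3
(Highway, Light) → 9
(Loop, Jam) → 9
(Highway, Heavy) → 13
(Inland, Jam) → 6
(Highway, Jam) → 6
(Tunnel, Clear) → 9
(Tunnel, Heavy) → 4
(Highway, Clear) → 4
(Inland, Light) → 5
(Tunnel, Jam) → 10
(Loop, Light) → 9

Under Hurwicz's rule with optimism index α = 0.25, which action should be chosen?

Loop

Loop: 0.25·9 + 0.75·6 = 6.75
Highway: 0.25·13 + 0.75·4 = 6.25
Tunnel: 0.25·11 + 0.75·4 = 5.75
Inland: 0.25·6 + 0.75·3 = 3.75
Highest Hurwicz score = 6.75 → Loop.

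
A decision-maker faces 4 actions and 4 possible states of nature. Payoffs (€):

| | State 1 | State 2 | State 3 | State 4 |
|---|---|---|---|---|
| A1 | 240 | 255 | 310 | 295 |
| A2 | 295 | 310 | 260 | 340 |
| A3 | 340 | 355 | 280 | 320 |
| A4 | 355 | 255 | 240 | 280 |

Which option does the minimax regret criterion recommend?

A3

Column bests: State 1=355, State 2=355, State 3=310, State 4=340.
A1 regrets: 115, 100, 0, 45 → max 115
A2 regrets: 60, 45, 50, 0 → max 60
A3 regrets: 15, 0, 30, 20 → max 30
A4 regrets: 0, 100, 70, 60 → max 100
Smallest max regret = 30 → A3.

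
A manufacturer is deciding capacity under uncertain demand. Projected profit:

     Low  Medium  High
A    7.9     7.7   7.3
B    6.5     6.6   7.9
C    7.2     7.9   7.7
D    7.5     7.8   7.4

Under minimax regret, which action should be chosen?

D

Column bests: Low=7.9, Medium=7.9, High=7.9.
A regrets: 0.0, 0.2, 0.6 → max 0.6
B regrets: 1.4, 1.3, 0.0 → max 1.4
C regrets: 0.7, 0.0, 0.2 → max 0.7
D regrets: 0.4, 0.1, 0.5 → max 0.5
Smallest max regret = 0.5 → D.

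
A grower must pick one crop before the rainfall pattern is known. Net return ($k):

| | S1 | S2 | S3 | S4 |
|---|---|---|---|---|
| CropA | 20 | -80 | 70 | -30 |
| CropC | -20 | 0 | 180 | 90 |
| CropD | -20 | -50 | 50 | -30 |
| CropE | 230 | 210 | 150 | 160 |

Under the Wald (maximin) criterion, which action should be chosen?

Row minima: CropA=-80, CropC=-20, CropD=-50, CropE=150
Best worst-case = 150 → CropE.

CropE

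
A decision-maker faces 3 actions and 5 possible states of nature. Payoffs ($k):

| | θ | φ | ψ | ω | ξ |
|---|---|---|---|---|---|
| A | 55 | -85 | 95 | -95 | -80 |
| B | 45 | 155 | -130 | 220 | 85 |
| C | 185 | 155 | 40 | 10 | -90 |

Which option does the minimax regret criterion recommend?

Column bests: θ=185, φ=155, ψ=95, ω=220, ξ=85.
A regrets: 130, 240, 0, 315, 165 → max 315
B regrets: 140, 0, 225, 0, 0 → max 225
C regrets: 0, 0, 55, 210, 175 → max 210
Smallest max regret = 210 → C.

C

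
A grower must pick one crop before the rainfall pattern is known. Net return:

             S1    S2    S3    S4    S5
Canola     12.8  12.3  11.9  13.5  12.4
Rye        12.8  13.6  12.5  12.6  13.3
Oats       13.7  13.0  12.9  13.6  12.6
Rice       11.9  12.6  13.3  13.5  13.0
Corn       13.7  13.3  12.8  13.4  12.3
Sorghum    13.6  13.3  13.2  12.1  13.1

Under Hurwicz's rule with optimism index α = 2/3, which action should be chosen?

Canola: 2/3·13.5 + 1/3·11.9 = 389/30
Rye: 2/3·13.6 + 1/3·12.5 = 397/30
Oats: 2/3·13.7 + 1/3·12.6 = 40/3
Rice: 2/3·13.5 + 1/3·11.9 = 389/30
Corn: 2/3·13.7 + 1/3·12.3 = 397/30
Sorghum: 2/3·13.6 + 1/3·12.1 = 13.1
Highest Hurwicz score = 40/3 → Oats.

Oats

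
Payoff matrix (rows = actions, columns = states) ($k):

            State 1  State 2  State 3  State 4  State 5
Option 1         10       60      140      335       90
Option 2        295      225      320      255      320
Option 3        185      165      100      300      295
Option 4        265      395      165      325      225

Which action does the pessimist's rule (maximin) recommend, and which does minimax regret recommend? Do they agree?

Row minima: Option 1=10, Option 2=225, Option 3=100, Option 4=165
Best worst-case = 225 → Option 2.
Column bests: State 1=295, State 2=395, State 3=320, State 4=335, State 5=320.
Option 1 regrets: 285, 335, 180, 0, 230 → max 335
Option 2 regrets: 0, 170, 0, 80, 0 → max 170
Option 3 regrets: 110, 230, 220, 35, 25 → max 230
Option 4 regrets: 30, 0, 155, 10, 95 → max 155
Smallest max regret = 155 → Option 4.

maximin → Option 2; minimax regret → Option 4 (disagree)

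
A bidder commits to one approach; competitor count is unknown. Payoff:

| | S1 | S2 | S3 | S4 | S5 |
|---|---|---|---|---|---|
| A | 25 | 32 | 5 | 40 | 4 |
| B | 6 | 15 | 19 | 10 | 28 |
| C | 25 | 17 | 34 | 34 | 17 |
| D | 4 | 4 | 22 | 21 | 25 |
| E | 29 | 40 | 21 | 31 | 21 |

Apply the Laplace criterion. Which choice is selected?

Row averages: A=21.2, B=15.6, C=25.4, D=15.2, E=28.4
Highest average = 28.4 → E.

E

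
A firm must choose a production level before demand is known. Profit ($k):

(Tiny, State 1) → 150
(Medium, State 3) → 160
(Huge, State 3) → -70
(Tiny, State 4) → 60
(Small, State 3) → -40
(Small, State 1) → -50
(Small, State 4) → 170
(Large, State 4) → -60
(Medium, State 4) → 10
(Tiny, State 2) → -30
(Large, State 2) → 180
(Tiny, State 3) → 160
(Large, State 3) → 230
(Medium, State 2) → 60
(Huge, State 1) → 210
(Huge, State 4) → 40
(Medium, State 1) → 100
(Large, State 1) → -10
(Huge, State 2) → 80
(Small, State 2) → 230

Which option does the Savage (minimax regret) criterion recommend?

Medium

Column bests: State 1=210, State 2=230, State 3=230, State 4=170.
Tiny regrets: 60, 260, 70, 110 → max 260
Small regrets: 260, 0, 270, 0 → max 270
Medium regrets: 110, 170, 70, 160 → max 170
Large regrets: 220, 50, 0, 230 → max 230
Huge regrets: 0, 150, 300, 130 → max 300
Smallest max regret = 170 → Medium.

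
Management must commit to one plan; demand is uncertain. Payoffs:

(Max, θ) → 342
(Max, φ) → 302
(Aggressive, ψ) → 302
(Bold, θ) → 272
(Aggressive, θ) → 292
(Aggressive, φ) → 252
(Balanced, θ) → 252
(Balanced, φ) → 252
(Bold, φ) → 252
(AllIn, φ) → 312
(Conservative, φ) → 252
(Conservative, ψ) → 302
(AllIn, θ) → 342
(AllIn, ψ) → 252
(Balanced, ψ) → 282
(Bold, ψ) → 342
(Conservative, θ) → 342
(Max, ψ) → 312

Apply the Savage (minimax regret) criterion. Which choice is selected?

Column bests: θ=342, φ=312, ψ=342.
Conservative regrets: 0, 60, 40 → max 60
Balanced regrets: 90, 60, 60 → max 90
Aggressive regrets: 50, 60, 40 → max 60
Bold regrets: 70, 60, 0 → max 70
AllIn regrets: 0, 0, 90 → max 90
Max regrets: 0, 10, 30 → max 30
Smallest max regret = 30 → Max.

Max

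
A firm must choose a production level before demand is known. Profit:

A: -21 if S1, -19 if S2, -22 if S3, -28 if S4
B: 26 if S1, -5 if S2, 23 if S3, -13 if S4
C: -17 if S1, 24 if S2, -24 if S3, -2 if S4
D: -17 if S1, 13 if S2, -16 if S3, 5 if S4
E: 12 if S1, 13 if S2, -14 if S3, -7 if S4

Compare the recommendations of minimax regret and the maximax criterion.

Column bests: S1=26, S2=24, S3=23, S4=5.
A regrets: 47, 43, 45, 33 → max 47
B regrets: 0, 29, 0, 18 → max 29
C regrets: 43, 0, 47, 7 → max 47
D regrets: 43, 11, 39, 0 → max 43
E regrets: 14, 11, 37, 12 → max 37
Smallest max regret = 29 → B.
Row maxima: A=-19, B=26, C=24, D=13, E=13
Best best-case = 26 → B.

minimax regret → B; maximax → B (agree)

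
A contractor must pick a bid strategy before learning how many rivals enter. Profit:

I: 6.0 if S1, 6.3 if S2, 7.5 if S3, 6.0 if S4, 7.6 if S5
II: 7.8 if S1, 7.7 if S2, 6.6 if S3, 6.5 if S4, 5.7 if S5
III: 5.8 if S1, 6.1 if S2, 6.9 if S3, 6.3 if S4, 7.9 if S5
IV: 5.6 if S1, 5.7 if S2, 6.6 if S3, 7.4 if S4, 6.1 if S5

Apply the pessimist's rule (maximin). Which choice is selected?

I

Row minima: I=6.0, II=5.7, III=5.8, IV=5.6
Best worst-case = 6.0 → I.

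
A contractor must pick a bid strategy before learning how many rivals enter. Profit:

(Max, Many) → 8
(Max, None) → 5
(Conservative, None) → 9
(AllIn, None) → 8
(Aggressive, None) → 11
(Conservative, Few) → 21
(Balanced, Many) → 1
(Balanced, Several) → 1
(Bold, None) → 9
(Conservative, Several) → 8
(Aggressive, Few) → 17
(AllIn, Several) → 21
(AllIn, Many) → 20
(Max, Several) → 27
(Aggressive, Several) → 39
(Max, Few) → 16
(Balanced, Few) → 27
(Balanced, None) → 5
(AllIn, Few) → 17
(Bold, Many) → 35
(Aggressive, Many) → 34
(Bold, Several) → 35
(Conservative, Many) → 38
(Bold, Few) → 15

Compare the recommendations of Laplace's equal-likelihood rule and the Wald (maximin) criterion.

Row averages: Conservative=19, Balanced=8.5, Aggressive=25.25, Bold=23.5, AllIn=16.5, Max=14
Highest average = 25.25 → Aggressive.
Row minima: Conservative=8, Balanced=1, Aggressive=11, Bold=9, AllIn=8, Max=5
Best worst-case = 11 → Aggressive.

laplace → Aggressive; maximin → Aggressive (agree)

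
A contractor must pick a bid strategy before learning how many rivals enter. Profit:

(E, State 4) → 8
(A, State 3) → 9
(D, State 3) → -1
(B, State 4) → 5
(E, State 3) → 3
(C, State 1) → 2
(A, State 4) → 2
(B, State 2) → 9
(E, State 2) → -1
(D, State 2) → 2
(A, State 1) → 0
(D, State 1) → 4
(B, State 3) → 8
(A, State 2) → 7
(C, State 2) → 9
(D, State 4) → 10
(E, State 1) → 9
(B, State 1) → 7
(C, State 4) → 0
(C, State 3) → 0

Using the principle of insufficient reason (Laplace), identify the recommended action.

B

Row averages: A=4.5, B=7.25, C=2.75, D=3.75, E=4.75
Highest average = 7.25 → B.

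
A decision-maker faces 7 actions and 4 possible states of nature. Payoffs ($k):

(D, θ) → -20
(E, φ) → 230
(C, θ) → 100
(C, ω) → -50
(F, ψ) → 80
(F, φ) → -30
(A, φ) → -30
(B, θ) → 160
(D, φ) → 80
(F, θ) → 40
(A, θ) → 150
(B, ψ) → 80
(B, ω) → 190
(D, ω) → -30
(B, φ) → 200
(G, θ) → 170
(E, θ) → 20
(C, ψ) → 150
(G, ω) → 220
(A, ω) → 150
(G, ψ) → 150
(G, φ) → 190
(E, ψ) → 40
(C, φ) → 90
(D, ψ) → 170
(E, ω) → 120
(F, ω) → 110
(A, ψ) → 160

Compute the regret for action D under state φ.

150

Best payoff under φ is 230.
Regret = 230 − 80 = 150.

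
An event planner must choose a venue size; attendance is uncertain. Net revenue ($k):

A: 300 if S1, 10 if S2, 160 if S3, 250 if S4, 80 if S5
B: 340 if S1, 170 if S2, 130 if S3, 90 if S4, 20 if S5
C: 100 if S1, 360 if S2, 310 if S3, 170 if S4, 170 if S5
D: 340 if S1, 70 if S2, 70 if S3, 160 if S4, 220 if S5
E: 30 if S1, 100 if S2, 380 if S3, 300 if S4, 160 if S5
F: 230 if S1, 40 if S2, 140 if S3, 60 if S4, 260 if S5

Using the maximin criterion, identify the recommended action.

Row minima: A=10, B=20, C=100, D=70, E=30, F=40
Best worst-case = 100 → C.

C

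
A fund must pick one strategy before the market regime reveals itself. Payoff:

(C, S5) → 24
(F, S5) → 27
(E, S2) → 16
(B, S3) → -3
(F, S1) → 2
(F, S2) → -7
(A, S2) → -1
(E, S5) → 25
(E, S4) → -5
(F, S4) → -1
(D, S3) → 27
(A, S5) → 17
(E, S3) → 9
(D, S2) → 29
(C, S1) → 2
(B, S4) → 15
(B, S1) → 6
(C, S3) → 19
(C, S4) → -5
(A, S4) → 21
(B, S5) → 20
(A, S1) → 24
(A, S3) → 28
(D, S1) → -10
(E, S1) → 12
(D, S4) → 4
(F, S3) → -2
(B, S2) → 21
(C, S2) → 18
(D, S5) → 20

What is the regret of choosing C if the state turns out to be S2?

Best payoff under S2 is 29.
Regret = 29 − 18 = 11.

11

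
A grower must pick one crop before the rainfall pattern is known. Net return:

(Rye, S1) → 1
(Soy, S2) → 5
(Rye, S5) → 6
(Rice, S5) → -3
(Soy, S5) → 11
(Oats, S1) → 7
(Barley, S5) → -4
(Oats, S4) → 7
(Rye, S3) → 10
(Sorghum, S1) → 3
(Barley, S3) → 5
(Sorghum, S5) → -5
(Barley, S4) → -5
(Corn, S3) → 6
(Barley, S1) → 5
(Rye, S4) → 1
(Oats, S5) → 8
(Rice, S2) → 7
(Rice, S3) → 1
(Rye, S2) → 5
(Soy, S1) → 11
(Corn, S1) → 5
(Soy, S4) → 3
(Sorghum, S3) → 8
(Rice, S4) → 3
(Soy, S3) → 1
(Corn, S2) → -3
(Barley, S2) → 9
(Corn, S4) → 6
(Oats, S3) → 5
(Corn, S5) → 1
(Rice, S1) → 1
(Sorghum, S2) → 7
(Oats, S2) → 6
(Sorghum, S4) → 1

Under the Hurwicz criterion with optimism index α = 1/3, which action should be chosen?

Oats

Rye: 1/3·10 + 2/3·1 = 4
Corn: 1/3·6 + 2/3·(-3) = 0
Rice: 1/3·7 + 2/3·(-3) = 1/3
Oats: 1/3·8 + 2/3·5 = 6
Sorghum: 1/3·8 + 2/3·(-5) = -2/3
Soy: 1/3·11 + 2/3·1 = 13/3
Barley: 1/3·9 + 2/3·(-5) = -1/3
Highest Hurwicz score = 6 → Oats.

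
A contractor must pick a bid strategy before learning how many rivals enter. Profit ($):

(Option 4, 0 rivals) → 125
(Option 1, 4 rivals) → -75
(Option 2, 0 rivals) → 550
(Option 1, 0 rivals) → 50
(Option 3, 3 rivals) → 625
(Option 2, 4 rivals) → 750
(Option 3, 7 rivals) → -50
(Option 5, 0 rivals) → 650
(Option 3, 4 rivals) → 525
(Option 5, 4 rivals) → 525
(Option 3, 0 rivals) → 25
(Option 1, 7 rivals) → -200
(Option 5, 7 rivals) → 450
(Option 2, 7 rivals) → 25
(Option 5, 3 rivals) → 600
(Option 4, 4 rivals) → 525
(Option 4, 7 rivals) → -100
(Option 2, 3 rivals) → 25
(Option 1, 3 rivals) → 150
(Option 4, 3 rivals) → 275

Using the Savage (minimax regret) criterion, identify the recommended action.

Option 5

Column bests: 0 rivals=650, 3 rivals=625, 4 rivals=750, 7 rivals=450.
Option 1 regrets: 600, 475, 825, 650 → max 825
Option 2 regrets: 100, 600, 0, 425 → max 600
Option 3 regrets: 625, 0, 225, 500 → max 625
Option 4 regrets: 525, 350, 225, 550 → max 550
Option 5 regrets: 0, 25, 225, 0 → max 225
Smallest max regret = 225 → Option 5.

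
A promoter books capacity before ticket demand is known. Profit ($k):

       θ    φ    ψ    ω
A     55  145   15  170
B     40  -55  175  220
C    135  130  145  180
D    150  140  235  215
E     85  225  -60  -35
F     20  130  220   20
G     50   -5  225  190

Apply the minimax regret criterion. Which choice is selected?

Column bests: θ=150, φ=225, ψ=235, ω=220.
A regrets: 95, 80, 220, 50 → max 220
B regrets: 110, 280, 60, 0 → max 280
C regrets: 15, 95, 90, 40 → max 95
D regrets: 0, 85, 0, 5 → max 85
E regrets: 65, 0, 295, 255 → max 295
F regrets: 130, 95, 15, 200 → max 200
G regrets: 100, 230, 10, 30 → max 230
Smallest max regret = 85 → D.

D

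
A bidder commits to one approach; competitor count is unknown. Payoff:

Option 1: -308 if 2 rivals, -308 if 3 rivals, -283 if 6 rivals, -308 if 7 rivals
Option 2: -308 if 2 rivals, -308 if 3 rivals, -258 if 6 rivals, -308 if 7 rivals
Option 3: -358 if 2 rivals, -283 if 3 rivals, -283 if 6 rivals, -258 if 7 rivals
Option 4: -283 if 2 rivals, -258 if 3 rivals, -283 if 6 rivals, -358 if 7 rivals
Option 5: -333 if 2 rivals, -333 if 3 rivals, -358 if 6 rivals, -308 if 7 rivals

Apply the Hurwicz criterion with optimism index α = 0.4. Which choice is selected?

Option 2

Option 1: 0.4·(-283) + 0.6·(-308) = -298
Option 2: 0.4·(-258) + 0.6·(-308) = -288
Option 3: 0.4·(-258) + 0.6·(-358) = -318
Option 4: 0.4·(-258) + 0.6·(-358) = -318
Option 5: 0.4·(-308) + 0.6·(-358) = -338
Highest Hurwicz score = -288 → Option 2.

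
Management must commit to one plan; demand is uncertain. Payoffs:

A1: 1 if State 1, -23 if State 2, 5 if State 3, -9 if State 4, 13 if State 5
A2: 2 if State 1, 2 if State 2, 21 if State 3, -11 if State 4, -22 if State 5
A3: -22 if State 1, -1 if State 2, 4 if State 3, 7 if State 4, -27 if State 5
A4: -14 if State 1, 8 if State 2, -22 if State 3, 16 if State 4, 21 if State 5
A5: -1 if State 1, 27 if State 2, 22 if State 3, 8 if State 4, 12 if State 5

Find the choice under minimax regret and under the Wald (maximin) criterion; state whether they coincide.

minimax regret → A5; maximin → A5 (agree)

Column bests: State 1=2, State 2=27, State 3=22, State 4=16, State 5=21.
A1 regrets: 1, 50, 17, 25, 8 → max 50
A2 regrets: 0, 25, 1, 27, 43 → max 43
A3 regrets: 24, 28, 18, 9, 48 → max 48
A4 regrets: 16, 19, 44, 0, 0 → max 44
A5 regrets: 3, 0, 0, 8, 9 → max 9
Smallest max regret = 9 → A5.
Row minima: A1=-23, A2=-22, A3=-27, A4=-22, A5=-1
Best worst-case = -1 → A5.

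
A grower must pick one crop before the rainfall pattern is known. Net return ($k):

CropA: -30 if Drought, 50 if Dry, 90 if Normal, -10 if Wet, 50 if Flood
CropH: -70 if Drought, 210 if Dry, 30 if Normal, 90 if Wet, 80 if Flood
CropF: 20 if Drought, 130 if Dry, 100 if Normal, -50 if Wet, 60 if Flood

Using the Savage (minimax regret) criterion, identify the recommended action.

Column bests: Drought=20, Dry=210, Normal=100, Wet=90, Flood=80.
CropA regrets: 50, 160, 10, 100, 30 → max 160
CropH regrets: 90, 0, 70, 0, 0 → max 90
CropF regrets: 0, 80, 0, 140, 20 → max 140
Smallest max regret = 90 → CropH.

CropH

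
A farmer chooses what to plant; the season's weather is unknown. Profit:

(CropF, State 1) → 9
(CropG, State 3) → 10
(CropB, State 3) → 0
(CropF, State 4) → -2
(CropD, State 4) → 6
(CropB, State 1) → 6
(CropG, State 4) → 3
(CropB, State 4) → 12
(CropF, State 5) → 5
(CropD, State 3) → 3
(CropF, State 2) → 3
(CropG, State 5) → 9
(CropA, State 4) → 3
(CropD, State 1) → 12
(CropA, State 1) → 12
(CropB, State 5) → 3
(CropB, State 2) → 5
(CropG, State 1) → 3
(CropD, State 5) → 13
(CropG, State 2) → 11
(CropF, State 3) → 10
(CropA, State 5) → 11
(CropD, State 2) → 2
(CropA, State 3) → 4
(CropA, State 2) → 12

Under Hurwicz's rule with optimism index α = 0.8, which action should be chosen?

CropD

CropF: 0.8·10 + 0.2·(-2) = 7.6
CropA: 0.8·12 + 0.2·3 = 10.2
CropG: 0.8·11 + 0.2·3 = 9.4
CropD: 0.8·13 + 0.2·2 = 10.8
CropB: 0.8·12 + 0.2·0 = 9.6
Highest Hurwicz score = 10.8 → CropD.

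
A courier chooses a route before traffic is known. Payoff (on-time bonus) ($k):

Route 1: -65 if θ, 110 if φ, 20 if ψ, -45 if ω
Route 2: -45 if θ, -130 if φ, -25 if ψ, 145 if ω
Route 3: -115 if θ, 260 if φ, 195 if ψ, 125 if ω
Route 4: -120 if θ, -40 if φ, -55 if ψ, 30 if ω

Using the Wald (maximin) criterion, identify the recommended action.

Route 1

Row minima: Route 1=-65, Route 2=-130, Route 3=-115, Route 4=-120
Best worst-case = -65 → Route 1.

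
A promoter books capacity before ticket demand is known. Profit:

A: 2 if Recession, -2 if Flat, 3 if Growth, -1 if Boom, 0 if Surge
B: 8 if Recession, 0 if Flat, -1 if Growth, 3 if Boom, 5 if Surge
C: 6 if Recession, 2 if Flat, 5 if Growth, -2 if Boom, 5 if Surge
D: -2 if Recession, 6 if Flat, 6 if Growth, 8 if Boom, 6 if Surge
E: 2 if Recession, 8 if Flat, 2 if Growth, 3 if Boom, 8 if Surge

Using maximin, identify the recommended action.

Row minima: A=-2, B=-1, C=-2, D=-2, E=2
Best worst-case = 2 → E.

E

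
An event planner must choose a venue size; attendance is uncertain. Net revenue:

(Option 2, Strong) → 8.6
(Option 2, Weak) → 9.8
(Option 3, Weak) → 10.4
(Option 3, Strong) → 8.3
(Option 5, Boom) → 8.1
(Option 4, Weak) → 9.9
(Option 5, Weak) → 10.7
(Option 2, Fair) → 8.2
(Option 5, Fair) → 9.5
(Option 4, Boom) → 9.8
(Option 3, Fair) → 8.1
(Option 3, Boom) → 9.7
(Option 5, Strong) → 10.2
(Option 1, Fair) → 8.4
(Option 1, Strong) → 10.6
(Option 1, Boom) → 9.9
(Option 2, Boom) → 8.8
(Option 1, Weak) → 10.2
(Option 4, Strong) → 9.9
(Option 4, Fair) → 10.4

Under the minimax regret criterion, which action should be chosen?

Option 4

Column bests: Weak=10.7, Fair=10.4, Strong=10.6, Boom=9.9.
Option 1 regrets: 0.5, 2.0, 0.0, 0.0 → max 2.0
Option 2 regrets: 0.9, 2.2, 2.0, 1.1 → max 2.2
Option 3 regrets: 0.3, 2.3, 2.3, 0.2 → max 2.3
Option 4 regrets: 0.8, 0.0, 0.7, 0.1 → max 0.8
Option 5 regrets: 0.0, 0.9, 0.4, 1.8 → max 1.8
Smallest max regret = 0.8 → Option 4.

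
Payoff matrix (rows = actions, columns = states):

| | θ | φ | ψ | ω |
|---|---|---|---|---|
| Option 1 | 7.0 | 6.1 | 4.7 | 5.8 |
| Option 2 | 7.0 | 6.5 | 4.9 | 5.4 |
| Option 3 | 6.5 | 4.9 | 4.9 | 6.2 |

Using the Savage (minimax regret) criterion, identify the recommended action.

Option 1

Column bests: θ=7.0, φ=6.5, ψ=4.9, ω=6.2.
Option 1 regrets: 0.0, 0.4, 0.2, 0.4 → max 0.4
Option 2 regrets: 0.0, 0.0, 0.0, 0.8 → max 0.8
Option 3 regrets: 0.5, 1.6, 0.0, 0.0 → max 1.6
Smallest max regret = 0.4 → Option 1.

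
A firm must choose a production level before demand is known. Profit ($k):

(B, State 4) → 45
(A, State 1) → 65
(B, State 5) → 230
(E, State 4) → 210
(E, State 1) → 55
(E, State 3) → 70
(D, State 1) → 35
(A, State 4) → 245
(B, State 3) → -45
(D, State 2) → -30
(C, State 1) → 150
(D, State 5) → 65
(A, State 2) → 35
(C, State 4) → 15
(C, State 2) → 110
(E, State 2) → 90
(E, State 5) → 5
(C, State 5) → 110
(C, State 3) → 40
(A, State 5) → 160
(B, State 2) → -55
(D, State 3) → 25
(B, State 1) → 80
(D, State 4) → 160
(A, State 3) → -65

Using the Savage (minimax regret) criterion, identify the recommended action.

A

Column bests: State 1=150, State 2=110, State 3=70, State 4=245, State 5=230.
A regrets: 85, 75, 135, 0, 70 → max 135
B regrets: 70, 165, 115, 200, 0 → max 200
C regrets: 0, 0, 30, 230, 120 → max 230
D regrets: 115, 140, 45, 85, 165 → max 165
E regrets: 95, 20, 0, 35, 225 → max 225
Smallest max regret = 135 → A.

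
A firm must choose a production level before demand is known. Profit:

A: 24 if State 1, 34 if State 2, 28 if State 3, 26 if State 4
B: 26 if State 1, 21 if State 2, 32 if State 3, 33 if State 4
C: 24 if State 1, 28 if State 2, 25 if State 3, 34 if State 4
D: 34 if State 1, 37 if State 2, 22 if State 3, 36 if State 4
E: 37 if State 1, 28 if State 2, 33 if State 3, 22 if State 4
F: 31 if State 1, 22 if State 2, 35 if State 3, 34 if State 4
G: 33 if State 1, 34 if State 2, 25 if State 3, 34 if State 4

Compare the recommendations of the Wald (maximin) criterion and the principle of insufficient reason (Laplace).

maximin → G; laplace → D (disagree)

Row minima: A=24, B=21, C=24, D=22, E=22, F=22, G=25
Best worst-case = 25 → G.
Row averages: A=28, B=28, C=27.75, D=32.25, E=30, F=30.5, G=31.5
Highest average = 32.25 → D.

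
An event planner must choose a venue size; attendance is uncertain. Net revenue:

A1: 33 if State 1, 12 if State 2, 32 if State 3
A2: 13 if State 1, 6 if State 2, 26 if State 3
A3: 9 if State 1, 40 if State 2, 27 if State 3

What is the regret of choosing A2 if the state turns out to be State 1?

Best payoff under State 1 is 33.
Regret = 33 − 13 = 20.

20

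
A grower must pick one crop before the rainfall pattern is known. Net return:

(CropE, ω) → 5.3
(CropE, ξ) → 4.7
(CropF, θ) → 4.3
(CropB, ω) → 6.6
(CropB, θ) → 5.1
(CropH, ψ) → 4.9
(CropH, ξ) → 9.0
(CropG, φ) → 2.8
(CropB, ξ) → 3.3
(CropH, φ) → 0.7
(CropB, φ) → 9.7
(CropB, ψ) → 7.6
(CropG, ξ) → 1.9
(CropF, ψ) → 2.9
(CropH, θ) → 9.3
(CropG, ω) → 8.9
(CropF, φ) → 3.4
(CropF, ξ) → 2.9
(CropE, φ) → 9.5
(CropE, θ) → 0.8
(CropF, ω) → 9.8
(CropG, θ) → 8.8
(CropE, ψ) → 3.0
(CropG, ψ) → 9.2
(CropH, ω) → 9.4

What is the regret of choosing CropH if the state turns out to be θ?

0.0

Best payoff under θ is 9.3.
Regret = 9.3 − 9.3 = 0.0.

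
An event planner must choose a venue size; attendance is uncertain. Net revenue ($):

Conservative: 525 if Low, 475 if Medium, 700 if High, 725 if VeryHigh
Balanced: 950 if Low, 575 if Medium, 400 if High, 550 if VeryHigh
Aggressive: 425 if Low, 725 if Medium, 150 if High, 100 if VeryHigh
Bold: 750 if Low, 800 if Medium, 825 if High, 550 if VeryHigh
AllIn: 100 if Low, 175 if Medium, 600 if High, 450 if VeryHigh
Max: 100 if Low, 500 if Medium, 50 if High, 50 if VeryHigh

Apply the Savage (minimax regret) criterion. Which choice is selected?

Bold

Column bests: Low=950, Medium=800, High=825, VeryHigh=725.
Conservative regrets: 425, 325, 125, 0 → max 425
Balanced regrets: 0, 225, 425, 175 → max 425
Aggressive regrets: 525, 75, 675, 625 → max 675
Bold regrets: 200, 0, 0, 175 → max 200
AllIn regrets: 850, 625, 225, 275 → max 850
Max regrets: 850, 300, 775, 675 → max 850
Smallest max regret = 200 → Bold.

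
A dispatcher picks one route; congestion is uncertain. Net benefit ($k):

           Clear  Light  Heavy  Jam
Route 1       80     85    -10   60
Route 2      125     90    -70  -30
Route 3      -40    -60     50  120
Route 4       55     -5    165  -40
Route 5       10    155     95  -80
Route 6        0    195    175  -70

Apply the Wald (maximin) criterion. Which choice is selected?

Row minima: Route 1=-10, Route 2=-70, Route 3=-60, Route 4=-40, Route 5=-80, Route 6=-70
Best worst-case = -10 → Route 1.

Route 1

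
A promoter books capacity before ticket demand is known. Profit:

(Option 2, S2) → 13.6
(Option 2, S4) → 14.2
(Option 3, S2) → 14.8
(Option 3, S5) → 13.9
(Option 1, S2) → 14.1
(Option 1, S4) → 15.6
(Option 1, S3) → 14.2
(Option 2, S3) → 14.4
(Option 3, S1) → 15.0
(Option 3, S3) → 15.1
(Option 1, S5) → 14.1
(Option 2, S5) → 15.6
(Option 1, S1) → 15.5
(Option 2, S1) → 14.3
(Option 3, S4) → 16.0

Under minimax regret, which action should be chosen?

Column bests: S1=15.5, S2=14.8, S3=15.1, S4=16.0, S5=15.6.
Option 1 regrets: 0.0, 0.7, 0.9, 0.4, 1.5 → max 1.5
Option 2 regrets: 1.2, 1.2, 0.7, 1.8, 0.0 → max 1.8
Option 3 regrets: 0.5, 0.0, 0.0, 0.0, 1.7 → max 1.7
Smallest max regret = 1.5 → Option 1.

Option 1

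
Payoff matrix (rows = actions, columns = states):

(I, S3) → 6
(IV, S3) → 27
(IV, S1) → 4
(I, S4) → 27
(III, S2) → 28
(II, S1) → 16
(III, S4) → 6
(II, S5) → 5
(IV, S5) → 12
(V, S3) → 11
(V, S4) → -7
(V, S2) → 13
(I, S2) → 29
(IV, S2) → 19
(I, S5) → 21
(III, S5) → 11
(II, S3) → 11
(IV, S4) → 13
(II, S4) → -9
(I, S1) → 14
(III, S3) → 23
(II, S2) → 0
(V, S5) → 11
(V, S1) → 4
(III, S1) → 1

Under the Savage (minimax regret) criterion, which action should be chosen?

IV

Column bests: S1=16, S2=29, S3=27, S4=27, S5=21.
I regrets: 2, 0, 21, 0, 0 → max 21
II regrets: 0, 29, 16, 36, 16 → max 36
III regrets: 15, 1, 4, 21, 10 → max 21
IV regrets: 12, 10, 0, 14, 9 → max 14
V regrets: 12, 16, 16, 34, 10 → max 34
Smallest max regret = 14 → IV.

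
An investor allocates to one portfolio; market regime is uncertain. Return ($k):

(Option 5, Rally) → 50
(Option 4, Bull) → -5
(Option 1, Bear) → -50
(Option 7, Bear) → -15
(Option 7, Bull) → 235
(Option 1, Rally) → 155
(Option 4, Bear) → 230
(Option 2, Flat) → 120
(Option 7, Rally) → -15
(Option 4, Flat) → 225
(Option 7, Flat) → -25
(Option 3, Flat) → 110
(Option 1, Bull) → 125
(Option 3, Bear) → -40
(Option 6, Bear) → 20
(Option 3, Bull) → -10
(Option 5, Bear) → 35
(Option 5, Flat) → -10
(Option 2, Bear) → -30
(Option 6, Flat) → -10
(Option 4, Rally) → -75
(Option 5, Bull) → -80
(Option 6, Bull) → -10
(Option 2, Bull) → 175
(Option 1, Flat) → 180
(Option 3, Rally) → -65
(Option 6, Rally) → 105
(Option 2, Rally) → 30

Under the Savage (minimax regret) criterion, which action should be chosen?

Column bests: Bear=230, Flat=225, Bull=235, Rally=155.
Option 1 regrets: 280, 45, 110, 0 → max 280
Option 2 regrets: 260, 105, 60, 125 → max 260
Option 3 regrets: 270, 115, 245, 220 → max 270
Option 4 regrets: 0, 0, 240, 230 → max 240
Option 5 regrets: 195, 235, 315, 105 → max 315
Option 6 regrets: 210, 235, 245, 50 → max 245
Option 7 regrets: 245, 250, 0, 170 → max 250
Smallest max regret = 240 → Option 4.

Option 4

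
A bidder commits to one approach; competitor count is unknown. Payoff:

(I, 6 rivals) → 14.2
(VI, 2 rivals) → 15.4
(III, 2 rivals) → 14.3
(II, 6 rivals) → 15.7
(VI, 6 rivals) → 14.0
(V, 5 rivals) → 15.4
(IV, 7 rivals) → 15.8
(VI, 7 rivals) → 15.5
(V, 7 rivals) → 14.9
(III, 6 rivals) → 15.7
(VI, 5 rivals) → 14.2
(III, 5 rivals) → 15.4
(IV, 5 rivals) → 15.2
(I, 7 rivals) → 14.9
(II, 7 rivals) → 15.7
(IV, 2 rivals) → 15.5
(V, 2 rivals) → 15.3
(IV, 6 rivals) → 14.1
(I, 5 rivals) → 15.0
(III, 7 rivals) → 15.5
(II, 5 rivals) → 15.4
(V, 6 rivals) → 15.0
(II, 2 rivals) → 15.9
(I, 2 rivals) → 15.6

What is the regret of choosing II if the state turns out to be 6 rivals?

0.0

Best payoff under 6 rivals is 15.7.
Regret = 15.7 − 15.7 = 0.0.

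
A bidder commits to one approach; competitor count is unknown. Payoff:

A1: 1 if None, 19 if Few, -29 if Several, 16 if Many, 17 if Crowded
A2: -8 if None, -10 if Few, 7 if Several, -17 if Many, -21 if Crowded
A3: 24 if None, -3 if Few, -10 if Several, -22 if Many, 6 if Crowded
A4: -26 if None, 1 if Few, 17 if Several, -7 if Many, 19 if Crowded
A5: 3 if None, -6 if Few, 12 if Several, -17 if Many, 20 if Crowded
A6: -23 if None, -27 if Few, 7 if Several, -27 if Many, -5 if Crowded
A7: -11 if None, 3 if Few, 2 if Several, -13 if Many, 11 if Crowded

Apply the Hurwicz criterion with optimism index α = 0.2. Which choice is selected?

A1: 0.2·19 + 0.8·(-29) = -19.4
A2: 0.2·7 + 0.8·(-21) = -15.4
A3: 0.2·24 + 0.8·(-22) = -12.8
A4: 0.2·19 + 0.8·(-26) = -17
A5: 0.2·20 + 0.8·(-17) = -9.6
A6: 0.2·7 + 0.8·(-27) = -20.2
A7: 0.2·11 + 0.8·(-13) = -8.2
Highest Hurwicz score = -8.2 → A7.

A7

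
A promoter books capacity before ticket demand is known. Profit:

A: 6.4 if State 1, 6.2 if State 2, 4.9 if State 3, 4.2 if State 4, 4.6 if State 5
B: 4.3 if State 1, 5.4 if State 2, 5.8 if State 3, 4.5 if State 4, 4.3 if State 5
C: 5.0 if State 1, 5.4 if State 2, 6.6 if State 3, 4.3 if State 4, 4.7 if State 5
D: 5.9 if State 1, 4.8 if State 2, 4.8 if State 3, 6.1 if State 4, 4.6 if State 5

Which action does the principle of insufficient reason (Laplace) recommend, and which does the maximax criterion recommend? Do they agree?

laplace → A; maximax → C (disagree)

Row averages: A=5.26, B=4.86, C=5.2, D=5.24
Highest average = 5.26 → A.
Row maxima: A=6.4, B=5.8, C=6.6, D=6.1
Best best-case = 6.6 → C.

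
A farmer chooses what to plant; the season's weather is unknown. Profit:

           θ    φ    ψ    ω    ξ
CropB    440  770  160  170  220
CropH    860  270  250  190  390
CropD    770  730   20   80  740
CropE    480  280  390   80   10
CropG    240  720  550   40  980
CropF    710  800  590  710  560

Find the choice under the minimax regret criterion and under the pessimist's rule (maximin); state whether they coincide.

minimax regret → CropF; maximin → CropF (agree)

Column bests: θ=860, φ=800, ψ=590, ω=710, ξ=980.
CropB regrets: 420, 30, 430, 540, 760 → max 760
CropH regrets: 0, 530, 340, 520, 590 → max 590
CropD regrets: 90, 70, 570, 630, 240 → max 630
CropE regrets: 380, 520, 200, 630, 970 → max 970
CropG regrets: 620, 80, 40, 670, 0 → max 670
CropF regrets: 150, 0, 0, 0, 420 → max 420
Smallest max regret = 420 → CropF.
Row minima: CropB=160, CropH=190, CropD=20, CropE=10, CropG=40, CropF=560
Best worst-case = 560 → CropF.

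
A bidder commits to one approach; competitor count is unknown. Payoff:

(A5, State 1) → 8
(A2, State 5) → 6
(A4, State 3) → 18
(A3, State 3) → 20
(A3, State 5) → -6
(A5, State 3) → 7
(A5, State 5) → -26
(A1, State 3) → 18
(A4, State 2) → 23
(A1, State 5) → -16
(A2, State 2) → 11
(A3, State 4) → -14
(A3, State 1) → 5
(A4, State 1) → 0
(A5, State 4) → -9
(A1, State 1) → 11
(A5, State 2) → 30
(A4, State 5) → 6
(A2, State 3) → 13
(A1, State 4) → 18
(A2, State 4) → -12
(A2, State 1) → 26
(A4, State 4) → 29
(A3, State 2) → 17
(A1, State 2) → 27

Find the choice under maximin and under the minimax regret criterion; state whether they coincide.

maximin → A4; minimax regret → A1 (disagree)

Row minima: A1=-16, A2=-12, A3=-14, A4=0, A5=-26
Best worst-case = 0 → A4.
Column bests: State 1=26, State 2=30, State 3=20, State 4=29, State 5=6.
A1 regrets: 15, 3, 2, 11, 22 → max 22
A2 regrets: 0, 19, 7, 41, 0 → max 41
A3 regrets: 21, 13, 0, 43, 12 → max 43
A4 regrets: 26, 7, 2, 0, 0 → max 26
A5 regrets: 18, 0, 13, 38, 32 → max 38
Smallest max regret = 22 → A1.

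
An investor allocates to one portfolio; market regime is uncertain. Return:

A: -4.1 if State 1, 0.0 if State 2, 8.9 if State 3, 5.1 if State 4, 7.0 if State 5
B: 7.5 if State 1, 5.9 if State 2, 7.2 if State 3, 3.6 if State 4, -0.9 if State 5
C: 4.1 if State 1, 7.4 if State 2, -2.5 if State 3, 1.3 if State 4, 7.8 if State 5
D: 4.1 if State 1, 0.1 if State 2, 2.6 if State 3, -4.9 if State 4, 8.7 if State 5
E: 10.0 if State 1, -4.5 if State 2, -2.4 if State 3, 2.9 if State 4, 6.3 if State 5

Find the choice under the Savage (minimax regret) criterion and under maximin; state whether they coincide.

Column bests: State 1=10.0, State 2=7.4, State 3=8.9, State 4=5.1, State 5=8.7.
A regrets: 14.1, 7.4, 0.0, 0.0, 1.7 → max 14.1
B regrets: 2.5, 1.5, 1.7, 1.5, 9.6 → max 9.6
C regrets: 5.9, 0.0, 11.4, 3.8, 0.9 → max 11.4
D regrets: 5.9, 7.3, 6.3, 10.0, 0.0 → max 10.0
E regrets: 0.0, 11.9, 11.3, 2.2, 2.4 → max 11.9
Smallest max regret = 9.6 → B.
Row minima: A=-4.1, B=-0.9, C=-2.5, D=-4.9, E=-4.5
Best worst-case = -0.9 → B.

minimax regret → B; maximin → B (agree)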